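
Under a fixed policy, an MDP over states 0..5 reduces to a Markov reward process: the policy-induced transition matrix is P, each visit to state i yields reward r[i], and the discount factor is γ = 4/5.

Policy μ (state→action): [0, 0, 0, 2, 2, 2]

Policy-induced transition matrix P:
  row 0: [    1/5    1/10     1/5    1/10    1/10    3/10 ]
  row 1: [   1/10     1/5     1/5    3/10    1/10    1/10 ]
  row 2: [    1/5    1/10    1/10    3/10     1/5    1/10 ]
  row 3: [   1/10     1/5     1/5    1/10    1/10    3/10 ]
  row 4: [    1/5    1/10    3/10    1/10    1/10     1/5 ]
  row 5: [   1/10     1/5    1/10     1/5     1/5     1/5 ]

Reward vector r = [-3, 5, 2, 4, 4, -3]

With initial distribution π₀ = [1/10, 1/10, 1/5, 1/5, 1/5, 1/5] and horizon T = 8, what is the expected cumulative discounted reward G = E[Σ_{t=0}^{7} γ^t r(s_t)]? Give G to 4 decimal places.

G = 5.9215

t=0: π = [0.1000, 0.1000, 0.2000, 0.2000, 0.2000, 0.2000], E[r] = 1.6000, γ^t·E[r] = 1.600000, running G = 1.600000
t=1: π = [0.1500, 0.1500, 0.1800, 0.1800, 0.1400, 0.2000], E[r] = 1.3400, γ^t·E[r] = 1.072000, running G = 2.672000
t=2: π = [0.1470, 0.1530, 0.1760, 0.1860, 0.1380, 0.2000], E[r] = 1.3720, γ^t·E[r] = 0.878080, running G = 3.550080
t=3: π = [0.1461, 0.1539, 0.1762, 0.1858, 0.1376, 0.2004], E[r] = 1.3760, γ^t·E[r] = 0.704512, running G = 4.254592
t=4: π = [0.1460, 0.1540, 0.1761, 0.1861, 0.1377, 0.2002], E[r] = 1.3786, γ^t·E[r] = 0.564683, running G = 4.819275
t=5: π = [0.1460, 0.1540, 0.1761, 0.1860, 0.1376, 0.2002], E[r] = 1.3786, γ^t·E[r] = 0.451729, running G = 5.271003
t=6: π = [0.1460, 0.1540, 0.1761, 0.1861, 0.1376, 0.2002], E[r] = 1.3787, γ^t·E[r] = 0.361405, running G = 5.632409
t=7: π = [0.1460, 0.1540, 0.1761, 0.1860, 0.1376, 0.2002], E[r] = 1.3786, γ^t·E[r] = 0.289121, running G = 5.921530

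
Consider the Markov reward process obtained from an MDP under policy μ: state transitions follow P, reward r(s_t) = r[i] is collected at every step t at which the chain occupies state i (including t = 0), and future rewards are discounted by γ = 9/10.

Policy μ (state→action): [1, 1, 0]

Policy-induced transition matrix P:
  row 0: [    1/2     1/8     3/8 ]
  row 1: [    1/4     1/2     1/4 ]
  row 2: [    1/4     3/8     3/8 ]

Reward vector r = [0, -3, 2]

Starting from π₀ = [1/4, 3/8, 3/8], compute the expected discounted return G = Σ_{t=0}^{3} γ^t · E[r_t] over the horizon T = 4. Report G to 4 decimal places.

G = -1.3002

t=0: π = [0.2500, 0.3750, 0.3750], E[r] = -0.3750, γ^t·E[r] = -0.375000, running G = -0.375000
t=1: π = [0.3125, 0.3594, 0.3281], E[r] = -0.4219, γ^t·E[r] = -0.379688, running G = -0.754688
t=2: π = [0.3281, 0.3418, 0.3301], E[r] = -0.3652, γ^t·E[r] = -0.295840, running G = -1.050527
t=3: π = [0.3320, 0.3357, 0.3323], E[r] = -0.3425, γ^t·E[r] = -0.249704, running G = -1.300231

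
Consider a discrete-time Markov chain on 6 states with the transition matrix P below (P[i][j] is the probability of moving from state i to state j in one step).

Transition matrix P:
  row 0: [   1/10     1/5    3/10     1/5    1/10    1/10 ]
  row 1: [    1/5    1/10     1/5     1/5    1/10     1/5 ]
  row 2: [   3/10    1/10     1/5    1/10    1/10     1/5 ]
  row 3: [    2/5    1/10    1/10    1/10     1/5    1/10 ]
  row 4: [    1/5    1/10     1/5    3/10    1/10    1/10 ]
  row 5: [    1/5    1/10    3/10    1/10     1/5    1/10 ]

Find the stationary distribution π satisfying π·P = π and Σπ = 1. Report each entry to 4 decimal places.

π = [0.2312, 0.1231, 0.2204, 0.1613, 0.1296, 0.1344]

Balance equations π_j = Σ_i π_i·P[i][j]:
  π_0 = 1/10·π_0 + 1/5·π_1 + 3/10·π_2 + 2/5·π_3 + 1/5·π_4 + 1/5·π_5
  π_1 = 1/5·π_0 + 1/10·π_1 + 1/10·π_2 + 1/10·π_3 + 1/10·π_4 + 1/10·π_5
  π_2 = 3/10·π_0 + 1/5·π_1 + 1/5·π_2 + 1/10·π_3 + 1/5·π_4 + 3/10·π_5
  π_3 = 1/5·π_0 + 1/5·π_1 + 1/10·π_2 + 1/10·π_3 + 3/10·π_4 + 1/10·π_5
  π_4 = 1/10·π_0 + 1/10·π_1 + 1/10·π_2 + 1/5·π_3 + 1/10·π_4 + 1/5·π_5
  normalize: π_0 + π_1 + π_2 + π_3 + π_4 + π_5 = 1
Solving the linear system gives exactly π = [14981/64799, 7978/64799, 14283/64799, 10455/64799, 8396/64799, 8706/64799].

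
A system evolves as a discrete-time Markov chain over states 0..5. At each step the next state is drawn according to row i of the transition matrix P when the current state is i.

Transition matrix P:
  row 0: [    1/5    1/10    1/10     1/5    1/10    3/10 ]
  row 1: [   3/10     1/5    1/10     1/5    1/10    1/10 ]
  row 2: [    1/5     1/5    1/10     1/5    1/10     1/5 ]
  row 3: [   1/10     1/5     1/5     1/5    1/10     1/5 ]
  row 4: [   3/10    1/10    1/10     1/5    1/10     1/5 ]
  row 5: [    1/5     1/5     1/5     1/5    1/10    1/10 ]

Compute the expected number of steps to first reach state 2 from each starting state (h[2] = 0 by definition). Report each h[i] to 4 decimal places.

First-step conditioning: h[2] = 0; for i ≠ 2, h[i] = 1 + Σ_k P[i][k]·h[k].
  h[0] = 1 + 1/5·h[0] + 1/10·h[1] + 1/5·h[3] + 1/10·h[4] + 3/10·h[5]
  h[1] = 1 + 3/10·h[0] + 1/5·h[1] + 1/5·h[3] + 1/10·h[4] + 1/10·h[5]
  h[3] = 1 + 1/10·h[0] + 1/5·h[1] + 1/5·h[3] + 1/10·h[4] + 1/5·h[5]
  h[4] = 1 + 3/10·h[0] + 1/10·h[1] + 1/5·h[3] + 1/10·h[4] + 1/5·h[5]
  h[5] = 1 + 1/5·h[0] + 1/5·h[1] + 1/5·h[3] + 1/10·h[4] + 1/10·h[5]
Solving the 5×5 linear system over states ≠ 2 gives exactly h = [11000/1539, 11200/1539, 0, 10010/1539, 11090/1539, 10100/1539] (h[2] = 0 is the target).

h = [7.1475, 7.2775, 0.0000, 6.5042, 7.2060, 6.5627]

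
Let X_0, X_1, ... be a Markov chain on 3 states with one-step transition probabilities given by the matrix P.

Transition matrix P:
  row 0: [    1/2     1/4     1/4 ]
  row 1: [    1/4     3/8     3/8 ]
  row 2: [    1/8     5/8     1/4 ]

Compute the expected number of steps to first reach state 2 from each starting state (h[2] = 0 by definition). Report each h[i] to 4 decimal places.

First-step conditioning: h[2] = 0; for i ≠ 2, h[i] = 1 + Σ_k P[i][k]·h[k].
  h[0] = 1 + 1/2·h[0] + 1/4·h[1]
  h[1] = 1 + 1/4·h[0] + 3/8·h[1]
Solving the 2×2 linear system over states ≠ 2 gives exactly h = [7/2, 3, 0] (h[2] = 0 is the target).

h = [3.5000, 3.0000, 0.0000]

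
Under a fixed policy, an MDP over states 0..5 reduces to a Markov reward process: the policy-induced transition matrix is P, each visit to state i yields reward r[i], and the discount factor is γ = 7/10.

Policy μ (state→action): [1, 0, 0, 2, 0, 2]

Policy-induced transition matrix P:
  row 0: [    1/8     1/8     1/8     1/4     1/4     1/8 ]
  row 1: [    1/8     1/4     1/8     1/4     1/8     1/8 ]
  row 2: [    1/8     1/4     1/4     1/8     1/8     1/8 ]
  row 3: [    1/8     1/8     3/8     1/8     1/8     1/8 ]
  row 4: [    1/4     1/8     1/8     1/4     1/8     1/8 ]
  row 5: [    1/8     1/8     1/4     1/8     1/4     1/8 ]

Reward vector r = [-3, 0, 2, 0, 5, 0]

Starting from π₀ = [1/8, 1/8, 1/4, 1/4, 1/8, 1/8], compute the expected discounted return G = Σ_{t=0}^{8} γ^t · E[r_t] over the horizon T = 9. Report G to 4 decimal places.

t=0: π = [0.1250, 0.1250, 0.2500, 0.2500, 0.1250, 0.1250], E[r] = 0.7500, γ^t·E[r] = 0.750000, running G = 0.750000
t=1: π = [0.1406, 0.1719, 0.2344, 0.1719, 0.1563, 0.1250], E[r] = 0.8281, γ^t·E[r] = 0.579688, running G = 1.329688
t=2: π = [0.1445, 0.1758, 0.2129, 0.1836, 0.1582, 0.1250], E[r] = 0.7832, γ^t·E[r] = 0.383770, running G = 1.713457
t=3: π = [0.1448, 0.1736, 0.2131, 0.1848, 0.1587, 0.1250], E[r] = 0.7854, γ^t·E[r] = 0.269392, running G = 1.982849
t=4: π = [0.1448, 0.1733, 0.2135, 0.1846, 0.1587, 0.1250], E[r] = 0.7860, γ^t·E[r] = 0.188729, running G = 2.171578
t=5: π = [0.1448, 0.1734, 0.2135, 0.1846, 0.1587, 0.1250], E[r] = 0.7861, γ^t·E[r] = 0.132113, running G = 2.303691
t=6: π = [0.1448, 0.1734, 0.2135, 0.1846, 0.1587, 0.1250], E[r] = 0.7860, γ^t·E[r] = 0.092478, running G = 2.396169
t=7: π = [0.1448, 0.1734, 0.2135, 0.1846, 0.1587, 0.1250], E[r] = 0.7860, γ^t·E[r] = 0.064735, running G = 2.460904
t=8: π = [0.1448, 0.1734, 0.2135, 0.1846, 0.1587, 0.1250], E[r] = 0.7861, γ^t·E[r] = 0.045314, running G = 2.506218

G = 2.5062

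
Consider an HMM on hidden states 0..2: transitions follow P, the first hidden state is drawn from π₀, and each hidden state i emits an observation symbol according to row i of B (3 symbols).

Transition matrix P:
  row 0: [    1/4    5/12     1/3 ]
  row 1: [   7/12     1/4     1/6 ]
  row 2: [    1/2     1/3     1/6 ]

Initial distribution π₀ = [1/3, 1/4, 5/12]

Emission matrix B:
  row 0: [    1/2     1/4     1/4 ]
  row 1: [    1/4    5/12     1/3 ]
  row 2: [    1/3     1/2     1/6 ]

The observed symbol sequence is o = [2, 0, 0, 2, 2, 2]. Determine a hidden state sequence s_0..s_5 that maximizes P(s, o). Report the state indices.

path = [1, 0, 0, 1, 0, 1]

t=0: δ = [8.333e-02, 8.333e-02, 6.944e-02]  (obs o_0=2)
t=1: δ = [2.431e-02, 8.681e-03, 9.259e-03]  ψ = [1, 0, 0]  (obs o_1=0)
t=2: δ = [3.038e-03, 2.532e-03, 2.701e-03]  ψ = [0, 0, 0]  (obs o_2=0)
t=3: δ = [3.692e-04, 4.220e-04, 1.688e-04]  ψ = [1, 0, 0]  (obs o_3=2)
t=4: δ = [6.154e-05, 5.128e-05, 2.051e-05]  ψ = [1, 0, 0]  (obs o_4=2)
t=5: δ = [7.479e-06, 8.547e-06, 3.419e-06]  ψ = [1, 0, 0]  (obs o_5=2)
backtrack: best end state = 1; path = [1, 0, 0, 1, 0, 1]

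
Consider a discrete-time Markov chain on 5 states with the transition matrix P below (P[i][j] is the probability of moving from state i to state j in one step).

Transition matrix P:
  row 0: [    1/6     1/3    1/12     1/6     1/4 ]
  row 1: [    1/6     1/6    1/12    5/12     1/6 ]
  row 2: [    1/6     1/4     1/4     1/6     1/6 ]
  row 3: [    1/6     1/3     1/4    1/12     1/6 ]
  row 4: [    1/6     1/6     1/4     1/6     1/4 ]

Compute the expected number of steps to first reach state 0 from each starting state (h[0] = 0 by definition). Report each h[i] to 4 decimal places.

h = [0.0000, 6.0000, 6.0000, 6.0000, 6.0000]

First-step conditioning: h[0] = 0; for i ≠ 0, h[i] = 1 + Σ_k P[i][k]·h[k].
  h[1] = 1 + 1/6·h[1] + 1/12·h[2] + 5/12·h[3] + 1/6·h[4]
  h[2] = 1 + 1/4·h[1] + 1/4·h[2] + 1/6·h[3] + 1/6·h[4]
  h[3] = 1 + 1/3·h[1] + 1/4·h[2] + 1/12·h[3] + 1/6·h[4]
  h[4] = 1 + 1/6·h[1] + 1/4·h[2] + 1/6·h[3] + 1/4·h[4]
Solving the 4×4 linear system over states ≠ 0 gives exactly h = [0, 6, 6, 6, 6] (h[0] = 0 is the target).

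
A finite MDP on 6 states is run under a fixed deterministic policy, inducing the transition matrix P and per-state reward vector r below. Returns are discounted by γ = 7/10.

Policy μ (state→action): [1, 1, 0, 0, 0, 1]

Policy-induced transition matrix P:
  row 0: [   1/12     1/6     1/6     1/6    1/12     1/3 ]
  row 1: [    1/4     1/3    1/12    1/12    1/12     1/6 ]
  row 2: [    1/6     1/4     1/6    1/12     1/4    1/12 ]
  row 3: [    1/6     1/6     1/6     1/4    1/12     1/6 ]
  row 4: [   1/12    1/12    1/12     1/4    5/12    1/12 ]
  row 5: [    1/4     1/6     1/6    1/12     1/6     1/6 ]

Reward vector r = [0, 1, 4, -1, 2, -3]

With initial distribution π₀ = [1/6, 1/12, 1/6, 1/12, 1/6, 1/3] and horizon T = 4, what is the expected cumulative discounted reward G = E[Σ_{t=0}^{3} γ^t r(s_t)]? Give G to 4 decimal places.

t=0: π = [0.1667, 0.0833, 0.1667, 0.0833, 0.1667, 0.3333], E[r] = 0.0000, γ^t·E[r] = 0.000000, running G = 0.000000
t=1: π = [0.1736, 0.1806, 0.1458, 0.1389, 0.1944, 0.1667], E[r] = 0.5139, γ^t·E[r] = 0.359722, running G = 0.359722
t=2: π = [0.1649, 0.1927, 0.1354, 0.1534, 0.1863, 0.1672], E[r] = 0.4520, γ^t·E[r] = 0.221464, running G = 0.581186
t=3: π = [0.1674, 0.1945, 0.1351, 0.1537, 0.1820, 0.1673], E[r] = 0.4430, γ^t·E[r] = 0.151965, running G = 0.733151

G = 0.7332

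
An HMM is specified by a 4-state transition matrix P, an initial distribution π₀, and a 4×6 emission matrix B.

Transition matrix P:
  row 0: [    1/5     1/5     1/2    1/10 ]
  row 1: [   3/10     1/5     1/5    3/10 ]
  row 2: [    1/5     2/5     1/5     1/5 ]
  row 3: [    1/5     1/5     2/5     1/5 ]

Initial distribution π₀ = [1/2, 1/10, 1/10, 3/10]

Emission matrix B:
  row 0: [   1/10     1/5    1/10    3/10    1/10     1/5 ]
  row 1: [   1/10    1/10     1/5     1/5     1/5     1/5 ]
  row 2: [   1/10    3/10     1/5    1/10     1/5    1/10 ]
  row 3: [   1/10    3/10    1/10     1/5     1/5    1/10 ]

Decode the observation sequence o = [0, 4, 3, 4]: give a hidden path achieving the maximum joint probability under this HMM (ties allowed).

path = [0, 2, 0, 2]

t=0: δ = [5.000e-02, 1.000e-02, 1.000e-02, 3.000e-02]  (obs o_0=0)
t=1: δ = [1.000e-03, 2.000e-03, 5.000e-03, 1.200e-03]  ψ = [0, 0, 0, 3]  (obs o_1=4)
t=2: δ = [3.000e-04, 4.000e-04, 1.000e-04, 2.000e-04]  ψ = [2, 2, 2, 2]  (obs o_2=3)
t=3: δ = [1.200e-05, 1.600e-05, 3.000e-05, 2.400e-05]  ψ = [1, 1, 0, 1]  (obs o_3=4)
backtrack: best end state = 2; path = [0, 2, 0, 2]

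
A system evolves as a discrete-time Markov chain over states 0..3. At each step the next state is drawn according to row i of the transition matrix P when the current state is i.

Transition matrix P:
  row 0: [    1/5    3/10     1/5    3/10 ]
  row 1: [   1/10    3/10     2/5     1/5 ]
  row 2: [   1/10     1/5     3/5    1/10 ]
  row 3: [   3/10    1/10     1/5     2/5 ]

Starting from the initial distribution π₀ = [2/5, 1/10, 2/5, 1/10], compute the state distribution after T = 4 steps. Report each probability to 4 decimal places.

t=0: π = [0.4000, 0.1000, 0.4000, 0.1000]
t=1: π = [0.1600, 0.2400, 0.3800, 0.2200]
t=2: π = [0.1600, 0.2180, 0.4000, 0.2220]
t=3: π = [0.1604, 0.2156, 0.4036, 0.2204]
t=4: π = [0.1601, 0.2156, 0.4046, 0.2198]

π = [0.1601, 0.2156, 0.4046, 0.2198]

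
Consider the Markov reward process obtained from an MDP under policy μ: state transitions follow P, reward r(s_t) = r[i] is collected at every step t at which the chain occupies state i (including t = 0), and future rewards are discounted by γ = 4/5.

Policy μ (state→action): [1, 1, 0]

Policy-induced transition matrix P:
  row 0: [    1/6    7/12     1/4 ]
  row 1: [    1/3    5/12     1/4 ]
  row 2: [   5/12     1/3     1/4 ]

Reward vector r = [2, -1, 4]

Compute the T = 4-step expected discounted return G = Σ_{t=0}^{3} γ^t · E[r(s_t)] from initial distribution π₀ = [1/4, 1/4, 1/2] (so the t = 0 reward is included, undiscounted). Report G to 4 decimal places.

t=0: π = [0.2500, 0.2500, 0.5000], E[r] = 2.2500, γ^t·E[r] = 2.250000, running G = 2.250000
t=1: π = [0.3333, 0.4167, 0.2500], E[r] = 1.2500, γ^t·E[r] = 1.000000, running G = 3.250000
t=2: π = [0.2986, 0.4514, 0.2500], E[r] = 1.1458, γ^t·E[r] = 0.733333, running G = 3.983333
t=3: π = [0.3044, 0.4456, 0.2500], E[r] = 1.1632, γ^t·E[r] = 0.595556, running G = 4.578889

G = 4.5789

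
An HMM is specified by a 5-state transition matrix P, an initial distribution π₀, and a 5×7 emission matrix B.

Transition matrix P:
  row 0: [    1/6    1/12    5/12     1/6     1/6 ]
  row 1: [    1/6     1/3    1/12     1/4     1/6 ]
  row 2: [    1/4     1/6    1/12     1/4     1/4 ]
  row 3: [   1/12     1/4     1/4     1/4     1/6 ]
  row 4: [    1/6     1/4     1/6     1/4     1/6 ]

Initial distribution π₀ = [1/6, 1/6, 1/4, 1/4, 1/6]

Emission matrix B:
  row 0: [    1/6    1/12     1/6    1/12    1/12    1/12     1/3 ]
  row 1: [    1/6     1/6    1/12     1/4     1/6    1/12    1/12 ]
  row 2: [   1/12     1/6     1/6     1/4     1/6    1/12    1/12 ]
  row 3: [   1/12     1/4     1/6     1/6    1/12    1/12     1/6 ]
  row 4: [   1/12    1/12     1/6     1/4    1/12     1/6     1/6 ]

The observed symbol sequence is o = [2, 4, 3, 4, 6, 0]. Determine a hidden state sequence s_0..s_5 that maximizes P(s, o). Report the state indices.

path = [3, 1, 1, 1, 0, 2]

t=0: δ = [2.778e-02, 1.389e-02, 4.167e-02, 4.167e-02, 2.778e-02]  (obs o_0=2)
t=1: δ = [8.681e-04, 1.736e-03, 1.929e-03, 8.681e-04, 8.681e-04]  ψ = [2, 3, 0, 2, 2]  (obs o_1=4)
t=2: δ = [4.019e-05, 1.447e-04, 9.042e-05, 8.038e-05, 1.206e-04]  ψ = [2, 1, 0, 2, 2]  (obs o_2=3)
t=3: δ = [2.009e-06, 8.038e-06, 3.349e-06, 3.014e-06, 2.009e-06]  ψ = [1, 1, 3, 1, 1]  (obs o_3=4)
t=4: δ = [4.465e-07, 2.233e-07, 6.977e-08, 3.349e-07, 2.233e-07]  ψ = [1, 1, 0, 1, 1]  (obs o_4=6)
t=5: δ = [1.240e-08, 1.395e-08, 1.550e-08, 6.977e-09, 6.202e-09]  ψ = [0, 3, 0, 3, 0]  (obs o_5=0)
backtrack: best end state = 2; path = [3, 1, 1, 1, 0, 2]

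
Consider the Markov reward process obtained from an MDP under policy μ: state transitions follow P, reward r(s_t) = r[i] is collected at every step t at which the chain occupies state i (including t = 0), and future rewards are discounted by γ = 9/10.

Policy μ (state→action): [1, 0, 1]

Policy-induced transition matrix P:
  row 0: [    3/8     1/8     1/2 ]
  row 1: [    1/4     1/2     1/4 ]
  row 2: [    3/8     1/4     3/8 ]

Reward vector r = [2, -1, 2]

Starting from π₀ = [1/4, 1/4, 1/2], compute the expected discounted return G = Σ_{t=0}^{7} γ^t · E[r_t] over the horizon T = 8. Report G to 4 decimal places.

G = 6.7294

t=0: π = [0.2500, 0.2500, 0.5000], E[r] = 1.2500, γ^t·E[r] = 1.250000, running G = 1.250000
t=1: π = [0.3438, 0.2813, 0.3750], E[r] = 1.1563, γ^t·E[r] = 1.040625, running G = 2.290625
t=2: π = [0.3398, 0.2773, 0.3828], E[r] = 1.1680, γ^t·E[r] = 0.946055, running G = 3.236680
t=3: π = [0.3403, 0.2769, 0.3828], E[r] = 1.1694, γ^t·E[r] = 0.852517, running G = 4.089197
t=4: π = [0.3404, 0.2767, 0.3829], E[r] = 1.1700, γ^t·E[r] = 0.767626, running G = 4.856823
t=5: π = [0.3404, 0.2766, 0.3830], E[r] = 1.1701, γ^t·E[r] = 0.690958, running G = 5.547780
t=6: π = [0.3404, 0.2766, 0.3830], E[r] = 1.1702, γ^t·E[r] = 0.621888, running G = 6.169668
t=7: π = [0.3404, 0.2766, 0.3830], E[r] = 1.1702, γ^t·E[r] = 0.559706, running G = 6.729374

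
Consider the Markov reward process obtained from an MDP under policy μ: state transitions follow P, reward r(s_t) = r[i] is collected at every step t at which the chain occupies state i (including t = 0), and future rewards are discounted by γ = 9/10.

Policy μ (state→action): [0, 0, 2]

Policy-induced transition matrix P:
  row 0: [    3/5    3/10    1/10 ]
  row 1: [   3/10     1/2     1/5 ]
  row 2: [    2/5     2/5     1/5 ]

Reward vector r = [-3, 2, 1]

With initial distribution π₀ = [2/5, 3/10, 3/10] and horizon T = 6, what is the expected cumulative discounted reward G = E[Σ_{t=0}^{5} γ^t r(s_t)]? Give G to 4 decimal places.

t=0: π = [0.4000, 0.3000, 0.3000], E[r] = -0.3000, γ^t·E[r] = -0.300000, running G = -0.300000
t=1: π = [0.4500, 0.3900, 0.1600], E[r] = -0.4100, γ^t·E[r] = -0.369000, running G = -0.669000
t=2: π = [0.4510, 0.3940, 0.1550], E[r] = -0.4100, γ^t·E[r] = -0.332100, running G = -1.001100
t=3: π = [0.4508, 0.3943, 0.1549], E[r] = -0.4089, γ^t·E[r] = -0.298088, running G = -1.299188
t=4: π = [0.4507, 0.3944, 0.1549], E[r] = -0.4086, γ^t·E[r] = -0.268063, running G = -1.567251
t=5: π = [0.4507, 0.3944, 0.1549], E[r] = -0.4085, γ^t·E[r] = -0.241205, running G = -1.808455

G = -1.8085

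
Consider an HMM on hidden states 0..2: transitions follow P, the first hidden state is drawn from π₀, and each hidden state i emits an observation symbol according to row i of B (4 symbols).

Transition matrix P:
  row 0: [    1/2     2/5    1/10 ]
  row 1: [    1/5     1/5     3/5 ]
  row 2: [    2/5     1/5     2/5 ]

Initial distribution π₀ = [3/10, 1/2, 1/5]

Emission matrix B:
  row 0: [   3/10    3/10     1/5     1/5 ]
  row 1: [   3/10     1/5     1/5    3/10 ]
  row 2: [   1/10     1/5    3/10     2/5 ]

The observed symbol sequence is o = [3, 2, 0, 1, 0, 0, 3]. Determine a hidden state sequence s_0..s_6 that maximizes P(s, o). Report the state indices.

path = [1, 2, 0, 0, 0, 1, 2]

t=0: δ = [6.000e-02, 1.500e-01, 8.000e-02]  (obs o_0=3)
t=1: δ = [6.400e-03, 6.000e-03, 2.700e-02]  ψ = [2, 1, 1]  (obs o_1=2)
t=2: δ = [3.240e-03, 1.620e-03, 1.080e-03]  ψ = [2, 2, 2]  (obs o_2=0)
t=3: δ = [4.860e-04, 2.592e-04, 1.944e-04]  ψ = [0, 0, 1]  (obs o_3=1)
t=4: δ = [7.290e-05, 5.832e-05, 1.555e-05]  ψ = [0, 0, 1]  (obs o_4=0)
t=5: δ = [1.093e-05, 8.748e-06, 3.499e-06]  ψ = [0, 0, 1]  (obs o_5=0)
t=6: δ = [1.093e-06, 1.312e-06, 2.100e-06]  ψ = [0, 0, 1]  (obs o_6=3)
backtrack: best end state = 2; path = [1, 2, 0, 0, 0, 1, 2]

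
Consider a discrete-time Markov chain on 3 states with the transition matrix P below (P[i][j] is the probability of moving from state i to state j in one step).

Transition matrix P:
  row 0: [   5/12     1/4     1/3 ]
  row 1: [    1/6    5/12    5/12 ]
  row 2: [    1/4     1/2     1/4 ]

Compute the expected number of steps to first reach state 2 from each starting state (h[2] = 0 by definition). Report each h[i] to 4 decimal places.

h = [2.7907, 2.5116, 0.0000]

First-step conditioning: h[2] = 0; for i ≠ 2, h[i] = 1 + Σ_k P[i][k]·h[k].
  h[0] = 1 + 5/12·h[0] + 1/4·h[1]
  h[1] = 1 + 1/6·h[0] + 5/12·h[1]
Solving the 2×2 linear system over states ≠ 2 gives exactly h = [120/43, 108/43, 0] (h[2] = 0 is the target).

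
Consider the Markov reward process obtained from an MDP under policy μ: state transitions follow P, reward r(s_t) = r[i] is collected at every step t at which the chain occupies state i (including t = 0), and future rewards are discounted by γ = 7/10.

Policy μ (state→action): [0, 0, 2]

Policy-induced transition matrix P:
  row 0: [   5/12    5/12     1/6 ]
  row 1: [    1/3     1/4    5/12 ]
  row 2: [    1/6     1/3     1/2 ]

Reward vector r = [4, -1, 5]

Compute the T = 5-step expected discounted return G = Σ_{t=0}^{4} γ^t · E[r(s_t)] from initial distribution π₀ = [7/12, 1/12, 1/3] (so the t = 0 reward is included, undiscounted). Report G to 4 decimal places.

t=0: π = [0.5833, 0.0833, 0.3333], E[r] = 3.9167, γ^t·E[r] = 3.916667, running G = 3.916667
t=1: π = [0.3264, 0.3750, 0.2986], E[r] = 2.4236, γ^t·E[r] = 1.696528, running G = 5.613194
t=2: π = [0.3108, 0.3293, 0.3600], E[r] = 2.7135, γ^t·E[r] = 1.329635, running G = 6.942830
t=3: π = [0.2992, 0.3318, 0.3690], E[r] = 2.7100, γ^t·E[r] = 0.929537, running G = 7.872367
t=4: π = [0.2968, 0.3306, 0.3726], E[r] = 2.7195, γ^t·E[r] = 0.652952, running G = 8.525319

G = 8.5253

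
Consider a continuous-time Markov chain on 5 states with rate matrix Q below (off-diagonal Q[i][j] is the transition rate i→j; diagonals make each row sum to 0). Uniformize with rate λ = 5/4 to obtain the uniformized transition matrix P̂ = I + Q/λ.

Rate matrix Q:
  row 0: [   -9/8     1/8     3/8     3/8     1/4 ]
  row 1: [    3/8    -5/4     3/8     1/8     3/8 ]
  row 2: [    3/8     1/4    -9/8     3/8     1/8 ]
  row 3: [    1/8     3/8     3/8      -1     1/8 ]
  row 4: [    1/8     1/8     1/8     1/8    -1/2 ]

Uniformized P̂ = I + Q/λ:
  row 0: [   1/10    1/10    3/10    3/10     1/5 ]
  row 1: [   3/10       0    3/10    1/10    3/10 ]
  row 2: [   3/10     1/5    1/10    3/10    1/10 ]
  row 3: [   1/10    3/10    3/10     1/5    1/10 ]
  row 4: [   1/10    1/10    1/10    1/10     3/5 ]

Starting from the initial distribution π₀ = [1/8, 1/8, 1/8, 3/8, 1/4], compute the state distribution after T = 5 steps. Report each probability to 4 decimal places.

π = [0.1694, 0.1445, 0.2017, 0.1937, 0.2907]

t=0: π = [0.1250, 0.1250, 0.1250, 0.3750, 0.2500]
t=1: π = [0.1500, 0.1750, 0.2250, 0.1875, 0.2625]
t=2: π = [0.1800, 0.1425, 0.2025, 0.1938, 0.2813]
t=3: π = [0.1690, 0.1448, 0.2033, 0.1959, 0.2871]
t=4: π = [0.1696, 0.1450, 0.2019, 0.1940, 0.2894]
t=5: π = [0.1694, 0.1445, 0.2017, 0.1937, 0.2907]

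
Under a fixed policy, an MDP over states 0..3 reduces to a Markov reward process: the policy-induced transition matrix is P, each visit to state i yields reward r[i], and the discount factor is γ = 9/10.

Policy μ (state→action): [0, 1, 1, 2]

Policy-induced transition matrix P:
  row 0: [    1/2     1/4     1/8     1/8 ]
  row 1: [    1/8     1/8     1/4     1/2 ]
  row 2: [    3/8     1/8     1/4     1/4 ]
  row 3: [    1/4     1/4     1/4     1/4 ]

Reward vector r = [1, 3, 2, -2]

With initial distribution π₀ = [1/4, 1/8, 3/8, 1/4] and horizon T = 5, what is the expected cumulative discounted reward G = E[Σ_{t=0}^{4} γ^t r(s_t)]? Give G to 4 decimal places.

G = 3.4722

t=0: π = [0.2500, 0.1250, 0.3750, 0.2500], E[r] = 0.8750, γ^t·E[r] = 0.875000, running G = 0.875000
t=1: π = [0.3438, 0.1875, 0.2188, 0.2500], E[r] = 0.8438, γ^t·E[r] = 0.759375, running G = 1.634375
t=2: π = [0.3398, 0.1992, 0.2070, 0.2539], E[r] = 0.8438, γ^t·E[r] = 0.683438, running G = 2.317813
t=3: π = [0.3359, 0.1992, 0.2075, 0.2573], E[r] = 0.8340, γ^t·E[r] = 0.607975, running G = 2.925787
t=4: π = [0.3350, 0.1992, 0.2080, 0.2578], E[r] = 0.8329, γ^t·E[r] = 0.546456, running G = 3.472243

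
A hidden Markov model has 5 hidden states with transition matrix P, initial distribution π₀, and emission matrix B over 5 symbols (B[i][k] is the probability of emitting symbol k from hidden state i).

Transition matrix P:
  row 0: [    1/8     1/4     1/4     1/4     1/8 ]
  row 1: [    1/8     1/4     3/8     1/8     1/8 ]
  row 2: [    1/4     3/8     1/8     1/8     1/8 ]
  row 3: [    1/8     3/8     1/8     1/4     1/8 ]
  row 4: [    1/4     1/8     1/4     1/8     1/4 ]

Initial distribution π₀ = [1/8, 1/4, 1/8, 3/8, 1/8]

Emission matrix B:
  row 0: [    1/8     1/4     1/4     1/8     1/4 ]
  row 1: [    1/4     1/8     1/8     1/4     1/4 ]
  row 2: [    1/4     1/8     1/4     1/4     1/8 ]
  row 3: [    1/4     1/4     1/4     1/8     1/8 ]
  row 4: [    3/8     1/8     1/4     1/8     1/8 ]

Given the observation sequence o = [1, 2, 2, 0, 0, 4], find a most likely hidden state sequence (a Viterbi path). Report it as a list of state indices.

path = [3, 1, 2, 1, 2, 1]

t=0: δ = [3.125e-02, 3.125e-02, 1.562e-02, 9.375e-02, 1.562e-02]  (obs o_0=1)
t=1: δ = [2.930e-03, 4.395e-03, 2.930e-03, 5.859e-03, 2.930e-03]  ψ = [3, 3, 1, 3, 3]  (obs o_1=2)
t=2: δ = [1.831e-04, 2.747e-04, 4.120e-04, 3.662e-04, 1.831e-04]  ψ = [2, 3, 1, 3, 3]  (obs o_2=2)
t=3: δ = [1.287e-05, 3.862e-05, 2.575e-05, 2.289e-05, 1.931e-05]  ψ = [2, 2, 1, 3, 2]  (obs o_3=0)
t=4: δ = [8.047e-07, 2.414e-06, 3.621e-06, 1.431e-06, 1.810e-06]  ψ = [2, 1, 1, 3, 1]  (obs o_4=0)
t=5: δ = [2.263e-07, 3.395e-07, 1.132e-07, 5.658e-08, 5.658e-08]  ψ = [2, 2, 1, 2, 2]  (obs o_5=4)
backtrack: best end state = 1; path = [3, 1, 2, 1, 2, 1]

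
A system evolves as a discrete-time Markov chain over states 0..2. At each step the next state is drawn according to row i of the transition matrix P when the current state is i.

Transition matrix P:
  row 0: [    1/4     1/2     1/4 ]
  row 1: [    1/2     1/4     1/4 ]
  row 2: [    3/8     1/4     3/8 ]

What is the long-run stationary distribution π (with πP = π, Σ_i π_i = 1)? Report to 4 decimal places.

π = [0.3714, 0.3429, 0.2857]

Balance equations π_j = Σ_i π_i·P[i][j]:
  π_0 = 1/4·π_0 + 1/2·π_1 + 3/8·π_2
  π_1 = 1/2·π_0 + 1/4·π_1 + 1/4·π_2
  normalize: π_0 + π_1 + π_2 = 1
Solving the linear system gives exactly π = [13/35, 12/35, 2/7].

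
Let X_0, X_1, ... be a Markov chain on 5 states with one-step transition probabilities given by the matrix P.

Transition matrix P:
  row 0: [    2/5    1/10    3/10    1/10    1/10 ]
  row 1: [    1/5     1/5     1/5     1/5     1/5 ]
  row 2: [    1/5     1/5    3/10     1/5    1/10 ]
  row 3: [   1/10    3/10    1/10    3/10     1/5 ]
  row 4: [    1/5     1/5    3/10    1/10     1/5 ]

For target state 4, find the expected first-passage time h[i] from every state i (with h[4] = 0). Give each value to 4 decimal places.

h = [7.3737, 6.4545, 7.1717, 6.2727, 0.0000]

First-step conditioning: h[4] = 0; for i ≠ 4, h[i] = 1 + Σ_k P[i][k]·h[k].
  h[0] = 1 + 2/5·h[0] + 1/10·h[1] + 3/10·h[2] + 1/10·h[3]
  h[1] = 1 + 1/5·h[0] + 1/5·h[1] + 1/5·h[2] + 1/5·h[3]
  h[2] = 1 + 1/5·h[0] + 1/5·h[1] + 3/10·h[2] + 1/5·h[3]
  h[3] = 1 + 1/10·h[0] + 3/10·h[1] + 1/10·h[2] + 3/10·h[3]
Solving the 4×4 linear system over states ≠ 4 gives exactly h = [730/99, 71/11, 710/99, 69/11, 0] (h[4] = 0 is the target).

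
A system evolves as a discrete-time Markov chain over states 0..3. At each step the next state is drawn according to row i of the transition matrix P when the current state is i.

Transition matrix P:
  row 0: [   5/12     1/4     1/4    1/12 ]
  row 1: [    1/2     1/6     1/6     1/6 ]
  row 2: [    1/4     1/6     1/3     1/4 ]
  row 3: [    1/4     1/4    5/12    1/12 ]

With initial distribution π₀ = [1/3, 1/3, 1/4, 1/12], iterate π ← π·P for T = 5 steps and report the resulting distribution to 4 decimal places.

π = [0.3628, 0.2092, 0.2805, 0.1475]

t=0: π = [0.3333, 0.3333, 0.2500, 0.0833]
t=1: π = [0.3889, 0.2014, 0.2569, 0.1528]
t=2: π = [0.3652, 0.2118, 0.2801, 0.1429]
t=3: π = [0.3638, 0.2090, 0.2795, 0.1477]
t=4: π = [0.3629, 0.2093, 0.2805, 0.1473]
t=5: π = [0.3628, 0.2092, 0.2805, 0.1475]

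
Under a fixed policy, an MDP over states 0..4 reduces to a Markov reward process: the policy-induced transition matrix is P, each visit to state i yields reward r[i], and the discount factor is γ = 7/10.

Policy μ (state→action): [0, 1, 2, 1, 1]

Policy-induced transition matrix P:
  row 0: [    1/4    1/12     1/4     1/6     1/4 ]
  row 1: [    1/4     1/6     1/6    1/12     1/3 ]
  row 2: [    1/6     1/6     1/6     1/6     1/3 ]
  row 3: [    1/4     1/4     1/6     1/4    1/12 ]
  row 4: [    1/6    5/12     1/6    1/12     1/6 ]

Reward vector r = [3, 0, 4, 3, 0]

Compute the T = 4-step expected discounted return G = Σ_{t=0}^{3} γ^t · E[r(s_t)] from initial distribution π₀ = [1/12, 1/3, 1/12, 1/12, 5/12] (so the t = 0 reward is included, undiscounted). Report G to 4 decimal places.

t=0: π = [0.0833, 0.3333, 0.0833, 0.0833, 0.4167], E[r] = 0.8333, γ^t·E[r] = 0.833333, running G = 0.833333
t=1: π = [0.2083, 0.2708, 0.1736, 0.1111, 0.2361], E[r] = 1.6528, γ^t·E[r] = 1.156944, running G = 1.990278
t=2: π = [0.2159, 0.2176, 0.1840, 0.1337, 0.2488], E[r] = 1.7847, γ^t·E[r] = 0.874514, running G = 2.864792
t=3: π = [0.2139, 0.2220, 0.1847, 0.1389, 0.2405], E[r] = 1.7972, γ^t·E[r] = 0.616444, running G = 3.481236

G = 3.4812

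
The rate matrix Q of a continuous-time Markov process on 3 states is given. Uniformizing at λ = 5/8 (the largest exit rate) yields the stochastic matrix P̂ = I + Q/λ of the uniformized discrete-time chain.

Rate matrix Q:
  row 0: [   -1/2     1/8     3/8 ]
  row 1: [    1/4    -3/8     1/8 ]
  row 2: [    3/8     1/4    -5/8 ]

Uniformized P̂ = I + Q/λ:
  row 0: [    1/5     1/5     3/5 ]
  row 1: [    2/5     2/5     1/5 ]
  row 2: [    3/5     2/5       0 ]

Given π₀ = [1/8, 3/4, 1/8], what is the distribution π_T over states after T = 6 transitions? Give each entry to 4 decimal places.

t=0: π = [0.1250, 0.7500, 0.1250]
t=1: π = [0.4000, 0.3750, 0.2250]
t=2: π = [0.3650, 0.3200, 0.3150]
t=3: π = [0.3900, 0.3270, 0.2830]
t=4: π = [0.3786, 0.3220, 0.2994]
t=5: π = [0.3842, 0.3243, 0.2916]
t=6: π = [0.3815, 0.3232, 0.2954]

π = [0.3815, 0.3232, 0.2954]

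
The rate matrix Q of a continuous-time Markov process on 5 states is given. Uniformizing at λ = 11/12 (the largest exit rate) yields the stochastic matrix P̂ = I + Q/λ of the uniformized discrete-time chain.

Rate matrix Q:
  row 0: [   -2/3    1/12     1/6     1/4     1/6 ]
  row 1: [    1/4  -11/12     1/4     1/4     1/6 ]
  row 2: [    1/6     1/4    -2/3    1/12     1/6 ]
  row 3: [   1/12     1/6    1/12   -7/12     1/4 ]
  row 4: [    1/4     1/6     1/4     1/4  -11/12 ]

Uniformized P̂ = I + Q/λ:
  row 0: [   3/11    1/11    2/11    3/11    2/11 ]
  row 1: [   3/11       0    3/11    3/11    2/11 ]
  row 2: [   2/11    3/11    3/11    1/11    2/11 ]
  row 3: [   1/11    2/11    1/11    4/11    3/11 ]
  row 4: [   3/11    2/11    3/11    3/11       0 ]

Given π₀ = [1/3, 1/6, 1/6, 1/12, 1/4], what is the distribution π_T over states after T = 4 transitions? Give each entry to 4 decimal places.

π = [0.2068, 0.1539, 0.2068, 0.2585, 0.1740]

t=0: π = [0.3333, 0.1667, 0.1667, 0.0833, 0.2500]
t=1: π = [0.2424, 0.1364, 0.2273, 0.2500, 0.1439]
t=2: π = [0.2066, 0.1556, 0.2052, 0.2541, 0.1784]
t=3: π = [0.2079, 0.1534, 0.2077, 0.2585, 0.1725]
t=4: π = [0.2068, 0.1539, 0.2068, 0.2585, 0.1740]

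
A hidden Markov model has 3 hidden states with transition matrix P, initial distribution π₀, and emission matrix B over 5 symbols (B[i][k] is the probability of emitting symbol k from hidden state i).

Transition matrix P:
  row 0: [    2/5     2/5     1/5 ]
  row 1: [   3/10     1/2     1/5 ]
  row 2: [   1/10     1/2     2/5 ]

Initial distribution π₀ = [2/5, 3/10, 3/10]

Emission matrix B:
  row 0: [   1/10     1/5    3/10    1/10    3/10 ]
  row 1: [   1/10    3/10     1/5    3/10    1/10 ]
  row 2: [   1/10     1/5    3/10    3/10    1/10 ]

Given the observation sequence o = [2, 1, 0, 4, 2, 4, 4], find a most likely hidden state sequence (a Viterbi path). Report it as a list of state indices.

t=0: δ = [1.200e-01, 6.000e-02, 9.000e-02]  (obs o_0=2)
t=1: δ = [9.600e-03, 1.440e-02, 7.200e-03]  ψ = [0, 0, 2]  (obs o_1=1)
t=2: δ = [4.320e-04, 7.200e-04, 2.880e-04]  ψ = [1, 1, 1]  (obs o_2=0)
t=3: δ = [6.480e-05, 3.600e-05, 1.440e-05]  ψ = [1, 1, 1]  (obs o_3=4)
t=4: δ = [7.776e-06, 5.184e-06, 3.888e-06]  ψ = [0, 0, 0]  (obs o_4=2)
t=5: δ = [9.331e-07, 3.110e-07, 1.555e-07]  ψ = [0, 0, 0]  (obs o_5=4)
t=6: δ = [1.120e-07, 3.732e-08, 1.866e-08]  ψ = [0, 0, 0]  (obs o_6=4)
backtrack: best end state = 0; path = [0, 1, 1, 0, 0, 0, 0]

path = [0, 1, 1, 0, 0, 0, 0]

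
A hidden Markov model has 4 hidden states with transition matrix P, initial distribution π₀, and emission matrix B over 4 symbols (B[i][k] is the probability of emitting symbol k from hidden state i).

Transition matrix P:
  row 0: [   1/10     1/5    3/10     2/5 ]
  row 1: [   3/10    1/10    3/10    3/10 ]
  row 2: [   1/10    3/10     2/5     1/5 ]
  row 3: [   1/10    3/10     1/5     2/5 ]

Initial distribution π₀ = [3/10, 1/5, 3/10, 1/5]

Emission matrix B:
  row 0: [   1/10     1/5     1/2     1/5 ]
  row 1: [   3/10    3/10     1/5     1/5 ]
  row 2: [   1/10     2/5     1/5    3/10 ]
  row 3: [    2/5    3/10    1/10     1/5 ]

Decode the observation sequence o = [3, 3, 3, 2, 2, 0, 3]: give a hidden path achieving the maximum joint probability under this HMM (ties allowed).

t=0: δ = [6.000e-02, 4.000e-02, 9.000e-02, 4.000e-02]  (obs o_0=3)
t=1: δ = [2.400e-03, 5.400e-03, 1.080e-02, 4.800e-03]  ψ = [1, 2, 2, 0]  (obs o_1=3)
t=2: δ = [3.240e-04, 6.480e-04, 1.296e-03, 4.320e-04]  ψ = [1, 2, 2, 2]  (obs o_2=3)
t=3: δ = [9.720e-05, 7.776e-05, 1.037e-04, 2.592e-05]  ψ = [1, 2, 2, 2]  (obs o_3=2)
t=4: δ = [1.166e-05, 6.221e-06, 8.294e-06, 3.888e-06]  ψ = [1, 2, 2, 0]  (obs o_4=2)
t=5: δ = [1.866e-07, 7.465e-07, 3.499e-07, 1.866e-06]  ψ = [1, 2, 0, 0]  (obs o_5=0)
t=6: δ = [4.479e-08, 1.120e-07, 1.120e-07, 1.493e-07]  ψ = [1, 3, 3, 3]  (obs o_6=3)
backtrack: best end state = 3; path = [2, 2, 2, 1, 0, 3, 3]

path = [2, 2, 2, 1, 0, 3, 3]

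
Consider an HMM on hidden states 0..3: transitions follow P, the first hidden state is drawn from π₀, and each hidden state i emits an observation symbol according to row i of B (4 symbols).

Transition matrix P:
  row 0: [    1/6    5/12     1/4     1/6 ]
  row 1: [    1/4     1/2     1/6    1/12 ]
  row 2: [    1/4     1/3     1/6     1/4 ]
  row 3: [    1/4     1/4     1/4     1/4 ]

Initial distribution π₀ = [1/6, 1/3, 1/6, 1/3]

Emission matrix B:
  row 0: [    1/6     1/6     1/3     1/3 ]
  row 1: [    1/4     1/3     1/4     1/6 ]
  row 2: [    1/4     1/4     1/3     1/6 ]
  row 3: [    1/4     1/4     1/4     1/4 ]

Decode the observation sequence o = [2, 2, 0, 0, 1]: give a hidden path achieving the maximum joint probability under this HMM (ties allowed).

t=0: δ = [5.556e-02, 8.333e-02, 5.556e-02, 8.333e-02]  (obs o_0=2)
t=1: δ = [6.944e-03, 1.042e-02, 6.944e-03, 5.208e-03]  ψ = [1, 1, 3, 3]  (obs o_1=2)
t=2: δ = [4.340e-04, 1.302e-03, 4.340e-04, 4.340e-04]  ψ = [1, 1, 0, 2]  (obs o_2=0)
t=3: δ = [5.425e-05, 1.628e-04, 5.425e-05, 2.713e-05]  ψ = [1, 1, 1, 1]  (obs o_3=0)
t=4: δ = [6.782e-06, 2.713e-05, 6.782e-06, 3.391e-06]  ψ = [1, 1, 1, 1]  (obs o_4=1)
backtrack: best end state = 1; path = [1, 1, 1, 1, 1]

path = [1, 1, 1, 1, 1]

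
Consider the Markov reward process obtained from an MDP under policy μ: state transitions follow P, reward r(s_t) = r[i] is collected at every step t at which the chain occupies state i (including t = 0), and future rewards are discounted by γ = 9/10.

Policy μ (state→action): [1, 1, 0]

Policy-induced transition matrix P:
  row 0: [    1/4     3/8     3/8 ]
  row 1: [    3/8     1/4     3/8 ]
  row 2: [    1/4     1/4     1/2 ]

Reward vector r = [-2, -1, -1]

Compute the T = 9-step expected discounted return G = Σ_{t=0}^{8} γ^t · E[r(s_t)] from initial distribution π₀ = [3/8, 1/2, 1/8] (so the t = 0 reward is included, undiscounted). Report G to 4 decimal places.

t=0: π = [0.3750, 0.5000, 0.1250], E[r] = -1.3750, γ^t·E[r] = -1.375000, running G = -1.375000
t=1: π = [0.3125, 0.2969, 0.3906], E[r] = -1.3125, γ^t·E[r] = -1.181250, running G = -2.556250
t=2: π = [0.2871, 0.2891, 0.4238], E[r] = -1.2871, γ^t·E[r] = -1.042559, running G = -3.598809
t=3: π = [0.2861, 0.2859, 0.4280], E[r] = -1.2861, γ^t·E[r] = -0.937591, running G = -4.536399
t=4: π = [0.2857, 0.2858, 0.4285], E[r] = -1.2857, γ^t·E[r] = -0.843571, running G = -5.379971
t=5: π = [0.2857, 0.2857, 0.4286], E[r] = -1.2857, γ^t·E[r] = -0.759205, running G = -6.139176
t=6: π = [0.2857, 0.2857, 0.4286], E[r] = -1.2857, γ^t·E[r] = -0.683281, running G = -6.822458
t=7: π = [0.2857, 0.2857, 0.4286], E[r] = -1.2857, γ^t·E[r] = -0.614953, running G = -7.437411
t=8: π = [0.2857, 0.2857, 0.4286], E[r] = -1.2857, γ^t·E[r] = -0.553458, running G = -7.990869

G = -7.9909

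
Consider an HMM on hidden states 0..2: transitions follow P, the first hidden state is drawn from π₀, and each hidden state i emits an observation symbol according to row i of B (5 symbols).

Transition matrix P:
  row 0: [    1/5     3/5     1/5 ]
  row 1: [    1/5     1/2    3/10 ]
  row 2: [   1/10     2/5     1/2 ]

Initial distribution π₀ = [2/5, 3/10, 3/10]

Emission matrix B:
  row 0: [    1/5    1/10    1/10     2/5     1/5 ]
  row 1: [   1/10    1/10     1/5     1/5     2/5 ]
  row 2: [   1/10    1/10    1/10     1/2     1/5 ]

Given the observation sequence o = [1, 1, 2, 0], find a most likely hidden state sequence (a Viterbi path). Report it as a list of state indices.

path = [0, 1, 1, 1]

t=0: δ = [4.000e-02, 3.000e-02, 3.000e-02]  (obs o_0=1)
t=1: δ = [8.000e-04, 2.400e-03, 1.500e-03]  ψ = [0, 0, 2]  (obs o_1=1)
t=2: δ = [4.800e-05, 2.400e-04, 7.500e-05]  ψ = [1, 1, 2]  (obs o_2=2)
t=3: δ = [9.600e-06, 1.200e-05, 7.200e-06]  ψ = [1, 1, 1]  (obs o_3=0)
backtrack: best end state = 1; path = [0, 1, 1, 1]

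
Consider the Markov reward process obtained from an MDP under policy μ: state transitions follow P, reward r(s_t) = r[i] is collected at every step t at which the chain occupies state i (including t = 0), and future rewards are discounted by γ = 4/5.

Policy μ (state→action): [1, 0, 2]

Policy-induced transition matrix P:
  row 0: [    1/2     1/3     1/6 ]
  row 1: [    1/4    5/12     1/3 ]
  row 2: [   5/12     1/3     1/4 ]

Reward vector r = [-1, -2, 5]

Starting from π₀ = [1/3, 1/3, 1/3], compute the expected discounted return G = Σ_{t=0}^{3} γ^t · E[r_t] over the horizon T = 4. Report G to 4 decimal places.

t=0: π = [0.3333, 0.3333, 0.3333], E[r] = 0.6667, γ^t·E[r] = 0.666667, running G = 0.666667
t=1: π = [0.3889, 0.3611, 0.2500], E[r] = 0.1389, γ^t·E[r] = 0.111111, running G = 0.777778
t=2: π = [0.3889, 0.3634, 0.2477], E[r] = 0.1227, γ^t·E[r] = 0.078519, running G = 0.856296
t=3: π = [0.3885, 0.3636, 0.2479], E[r] = 0.1236, γ^t·E[r] = 0.063309, running G = 0.919605

G = 0.9196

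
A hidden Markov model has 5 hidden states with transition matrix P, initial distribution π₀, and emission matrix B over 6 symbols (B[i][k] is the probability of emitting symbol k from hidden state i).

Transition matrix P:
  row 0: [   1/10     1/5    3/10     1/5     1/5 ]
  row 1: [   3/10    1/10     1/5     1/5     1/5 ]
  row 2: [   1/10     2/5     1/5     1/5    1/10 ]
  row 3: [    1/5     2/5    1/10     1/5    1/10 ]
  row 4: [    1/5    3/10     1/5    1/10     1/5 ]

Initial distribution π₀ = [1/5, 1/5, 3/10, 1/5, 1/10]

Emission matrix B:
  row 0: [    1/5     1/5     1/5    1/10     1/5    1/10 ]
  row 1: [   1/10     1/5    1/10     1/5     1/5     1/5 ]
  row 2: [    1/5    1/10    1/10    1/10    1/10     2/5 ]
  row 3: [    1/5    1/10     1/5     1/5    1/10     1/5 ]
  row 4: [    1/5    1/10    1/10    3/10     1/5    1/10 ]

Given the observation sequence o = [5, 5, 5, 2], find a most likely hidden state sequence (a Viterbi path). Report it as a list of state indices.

path = [2, 2, 1, 0]

t=0: δ = [2.000e-02, 4.000e-02, 1.200e-01, 4.000e-02, 1.000e-02]  (obs o_0=5)
t=1: δ = [1.200e-03, 9.600e-03, 9.600e-03, 4.800e-03, 1.200e-03]  ψ = [1, 2, 2, 2, 2]  (obs o_1=5)
t=2: δ = [2.880e-04, 7.680e-04, 7.680e-04, 3.840e-04, 1.920e-04]  ψ = [1, 2, 1, 1, 1]  (obs o_2=5)
t=3: δ = [4.608e-05, 3.072e-05, 1.536e-05, 3.072e-05, 1.536e-05]  ψ = [1, 2, 1, 1, 1]  (obs o_3=2)
backtrack: best end state = 0; path = [2, 2, 1, 0]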